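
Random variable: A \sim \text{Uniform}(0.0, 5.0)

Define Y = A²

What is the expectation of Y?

Using E[X²] = Var(X) + (E[X])²:
E[A] = 2.5
Var(A) = (5 - 0)^2/12 = 2.0833333
E[A²] = 2.0833333 + 2.5² = 2.0833333 + 6.25 = 8.3333333

8.3333333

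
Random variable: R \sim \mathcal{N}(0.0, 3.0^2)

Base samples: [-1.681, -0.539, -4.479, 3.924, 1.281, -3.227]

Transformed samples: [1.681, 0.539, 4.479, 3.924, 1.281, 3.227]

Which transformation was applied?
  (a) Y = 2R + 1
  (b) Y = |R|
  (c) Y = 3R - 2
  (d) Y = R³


Checking option (b) Y = |R|:
  R = -1.681 -> Y = 1.681 ✓
  R = -0.539 -> Y = 0.539 ✓
  R = -4.479 -> Y = 4.479 ✓
All samples match this transformation.

(b) |R|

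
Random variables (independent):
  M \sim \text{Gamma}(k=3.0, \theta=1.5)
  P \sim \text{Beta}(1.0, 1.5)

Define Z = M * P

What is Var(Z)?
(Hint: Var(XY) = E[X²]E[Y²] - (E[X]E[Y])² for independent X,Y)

Var(XY) = E[X²]E[Y²] - (E[X]E[Y])²
E[M] = 4.5, Var(M) = 6.75
E[P] = 0.4, Var(P) = 0.068571429
E[M²] = 6.75 + 4.5² = 27
E[P²] = 0.068571429 + 0.4² = 0.22857143
Var(Z) = 27*0.22857143 - (4.5*0.4)²
= 6.1714286 - 3.24 = 2.9314286

2.9314286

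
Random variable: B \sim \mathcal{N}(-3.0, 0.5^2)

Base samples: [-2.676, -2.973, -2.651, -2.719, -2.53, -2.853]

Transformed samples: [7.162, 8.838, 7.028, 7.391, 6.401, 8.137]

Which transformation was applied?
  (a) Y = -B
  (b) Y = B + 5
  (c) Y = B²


Checking option (c) Y = B²:
  B = -2.676 -> Y = 7.162 ✓
  B = -2.973 -> Y = 8.838 ✓
  B = -2.651 -> Y = 7.028 ✓
All samples match this transformation.

(c) B²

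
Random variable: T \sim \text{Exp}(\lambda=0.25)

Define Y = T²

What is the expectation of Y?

Using E[X²] = Var(X) + (E[X])²:
E[T] = 4
Var(T) = 1/0.25^2 = 16
E[T²] = 16 + 4² = 16 + 16 = 32

32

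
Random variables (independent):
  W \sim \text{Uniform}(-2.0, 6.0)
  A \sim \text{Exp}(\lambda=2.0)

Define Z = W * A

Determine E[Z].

For independent RVs: E[XY] = E[X]*E[Y]
E[W] = 2
E[A] = 0.5
E[Z] = 2 * 0.5 = 1

1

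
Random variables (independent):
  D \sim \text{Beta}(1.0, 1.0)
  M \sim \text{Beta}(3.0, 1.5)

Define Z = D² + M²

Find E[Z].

E[Z] = E[D²] + E[M²]
E[D²] = Var(D) + E[D]² = 0.083333333 + 0.25 = 0.33333333
E[M²] = Var(M) + E[M]² = 0.04040404 + 0.44444444 = 0.48484848
E[Z] = 0.33333333 + 0.48484848 = 0.81818182

0.81818182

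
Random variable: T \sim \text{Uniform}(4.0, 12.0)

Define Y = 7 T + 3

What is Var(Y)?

For Y = aT + b: Var(Y) = a² * Var(T)
Var(T) = (12 - 4)^2/12 = 5.3333333
Var(Y) = 7² * 5.3333333 = 49 * 5.3333333 = 261.33333

261.33333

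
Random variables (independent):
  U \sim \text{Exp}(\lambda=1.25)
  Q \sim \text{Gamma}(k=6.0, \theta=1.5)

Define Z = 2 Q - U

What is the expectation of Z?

E[Z] = -1*E[U] + 2*E[Q]
E[U] = 0.8
E[Q] = 9
E[Z] = -1*0.8 + 2*9 = 17.2

17.2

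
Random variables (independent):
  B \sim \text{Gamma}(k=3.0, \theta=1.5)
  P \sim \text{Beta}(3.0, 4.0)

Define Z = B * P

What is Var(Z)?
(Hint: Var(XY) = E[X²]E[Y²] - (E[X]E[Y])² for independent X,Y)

Var(XY) = E[X²]E[Y²] - (E[X]E[Y])²
E[B] = 4.5, Var(B) = 6.75
E[P] = 0.42857143, Var(P) = 0.030612245
E[B²] = 6.75 + 4.5² = 27
E[P²] = 0.030612245 + 0.42857143² = 0.21428571
Var(Z) = 27*0.21428571 - (4.5*0.42857143)²
= 5.7857143 - 3.7193878 = 2.0663265

2.0663265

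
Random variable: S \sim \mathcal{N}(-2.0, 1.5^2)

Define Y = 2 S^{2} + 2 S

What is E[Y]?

E[Y] = 2*E[S²] + 2*E[S]
E[S] = -2
E[S²] = Var(S) + (E[S])² = 2.25 + 4 = 6.25
E[Y] = 2*6.25 + 2*(-2) = 8.5

8.5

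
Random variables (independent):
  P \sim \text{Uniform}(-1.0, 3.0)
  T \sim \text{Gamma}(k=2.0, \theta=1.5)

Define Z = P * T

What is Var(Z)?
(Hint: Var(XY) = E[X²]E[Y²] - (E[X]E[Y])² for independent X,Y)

Var(XY) = E[X²]E[Y²] - (E[X]E[Y])²
E[P] = 1, Var(P) = 1.3333333
E[T] = 3, Var(T) = 4.5
E[P²] = 1.3333333 + 1² = 2.3333333
E[T²] = 4.5 + 3² = 13.5
Var(Z) = 2.3333333*13.5 - (1*3)²
= 31.5 - 9 = 22.5

22.5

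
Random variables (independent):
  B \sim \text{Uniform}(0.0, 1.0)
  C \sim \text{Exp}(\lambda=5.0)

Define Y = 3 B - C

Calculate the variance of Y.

For independent RVs: Var(aX + bY) = a²Var(X) + b²Var(Y)
Var(B) = 0.083333333
Var(C) = 0.04
Var(Y) = 3²*0.083333333 + (-1)²*0.04
= 9*0.083333333 + 1*0.04 = 0.79

0.79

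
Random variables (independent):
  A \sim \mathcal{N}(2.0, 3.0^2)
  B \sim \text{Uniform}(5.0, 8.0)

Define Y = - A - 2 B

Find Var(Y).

For independent RVs: Var(aX + bY) = a²Var(X) + b²Var(Y)
Var(A) = 9
Var(B) = 0.75
Var(Y) = (-1)²*9 + (-2)²*0.75
= 1*9 + 4*0.75 = 12

12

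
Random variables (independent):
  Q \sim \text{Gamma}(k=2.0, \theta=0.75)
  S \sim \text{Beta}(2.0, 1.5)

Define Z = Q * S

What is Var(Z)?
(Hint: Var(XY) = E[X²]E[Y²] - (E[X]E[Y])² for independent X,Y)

Var(XY) = E[X²]E[Y²] - (E[X]E[Y])²
E[Q] = 1.5, Var(Q) = 1.125
E[S] = 0.57142857, Var(S) = 0.054421769
E[Q²] = 1.125 + 1.5² = 3.375
E[S²] = 0.054421769 + 0.57142857² = 0.38095238
Var(Z) = 3.375*0.38095238 - (1.5*0.57142857)²
= 1.2857143 - 0.73469388 = 0.55102041

0.55102041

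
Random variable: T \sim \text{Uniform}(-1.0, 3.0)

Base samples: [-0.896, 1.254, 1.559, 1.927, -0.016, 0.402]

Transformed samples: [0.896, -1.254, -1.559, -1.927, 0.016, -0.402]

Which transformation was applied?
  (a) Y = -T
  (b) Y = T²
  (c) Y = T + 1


Checking option (a) Y = -T:
  T = -0.896 -> Y = 0.896 ✓
  T = 1.254 -> Y = -1.254 ✓
  T = 1.559 -> Y = -1.559 ✓
All samples match this transformation.

(a) -T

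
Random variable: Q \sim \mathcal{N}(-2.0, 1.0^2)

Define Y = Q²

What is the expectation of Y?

Using E[X²] = Var(X) + (E[X])²:
E[Q] = -2
Var(Q) = 1.0^2 = 1
E[Q²] = 1 + (-2)² = 1 + 4 = 5

5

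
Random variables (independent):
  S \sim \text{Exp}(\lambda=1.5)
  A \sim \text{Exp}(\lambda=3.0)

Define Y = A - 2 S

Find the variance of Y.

For independent RVs: Var(aX + bY) = a²Var(X) + b²Var(Y)
Var(S) = 0.44444444
Var(A) = 0.11111111
Var(Y) = (-2)²*0.44444444 + 1²*0.11111111
= 4*0.44444444 + 1*0.11111111 = 1.8888889

1.8888889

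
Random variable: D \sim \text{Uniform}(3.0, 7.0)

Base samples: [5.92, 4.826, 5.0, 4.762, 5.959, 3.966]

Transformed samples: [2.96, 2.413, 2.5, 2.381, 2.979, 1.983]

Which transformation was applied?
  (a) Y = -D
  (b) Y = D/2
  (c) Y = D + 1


Checking option (b) Y = D/2:
  D = 5.92 -> Y = 2.96 ✓
  D = 4.826 -> Y = 2.413 ✓
  D = 5.0 -> Y = 2.5 ✓
All samples match this transformation.

(b) D/2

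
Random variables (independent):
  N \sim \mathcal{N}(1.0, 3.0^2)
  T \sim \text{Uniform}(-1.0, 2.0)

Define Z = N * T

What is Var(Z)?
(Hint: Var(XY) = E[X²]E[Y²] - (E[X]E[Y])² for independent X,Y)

Var(XY) = E[X²]E[Y²] - (E[X]E[Y])²
E[N] = 1, Var(N) = 9
E[T] = 0.5, Var(T) = 0.75
E[N²] = 9 + 1² = 10
E[T²] = 0.75 + 0.5² = 1
Var(Z) = 10*1 - (1*0.5)²
= 10 - 0.25 = 9.75

9.75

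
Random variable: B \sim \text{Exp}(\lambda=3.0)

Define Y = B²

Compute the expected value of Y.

Using E[X²] = Var(X) + (E[X])²:
E[B] = 0.33333333
Var(B) = 1/3.0^2 = 0.11111111
E[B²] = 0.11111111 + 0.33333333² = 0.11111111 + 0.11111111 = 0.22222222

0.22222222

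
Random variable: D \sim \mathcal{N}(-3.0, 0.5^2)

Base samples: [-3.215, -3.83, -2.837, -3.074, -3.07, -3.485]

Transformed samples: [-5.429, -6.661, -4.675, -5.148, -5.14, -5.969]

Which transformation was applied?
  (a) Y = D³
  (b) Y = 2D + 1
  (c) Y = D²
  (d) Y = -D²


Checking option (b) Y = 2D + 1:
  D = -3.215 -> Y = -5.429 ✓
  D = -3.83 -> Y = -6.661 ✓
  D = -2.837 -> Y = -4.675 ✓
All samples match this transformation.

(b) 2D + 1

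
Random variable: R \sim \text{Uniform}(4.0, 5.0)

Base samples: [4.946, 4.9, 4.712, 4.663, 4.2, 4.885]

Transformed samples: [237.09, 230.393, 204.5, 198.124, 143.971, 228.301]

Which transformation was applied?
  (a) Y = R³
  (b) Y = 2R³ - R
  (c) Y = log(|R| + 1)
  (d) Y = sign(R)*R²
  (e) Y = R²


Checking option (b) Y = 2R³ - R:
  R = 4.946 -> Y = 237.09 ✓
  R = 4.9 -> Y = 230.393 ✓
  R = 4.712 -> Y = 204.5 ✓
All samples match this transformation.

(b) 2R³ - R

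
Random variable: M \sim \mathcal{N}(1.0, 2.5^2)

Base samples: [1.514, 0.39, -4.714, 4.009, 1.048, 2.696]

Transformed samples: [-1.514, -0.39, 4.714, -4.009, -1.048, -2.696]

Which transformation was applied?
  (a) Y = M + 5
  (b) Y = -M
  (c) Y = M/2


Checking option (b) Y = -M:
  M = 1.514 -> Y = -1.514 ✓
  M = 0.39 -> Y = -0.39 ✓
  M = -4.714 -> Y = 4.714 ✓
All samples match this transformation.

(b) -M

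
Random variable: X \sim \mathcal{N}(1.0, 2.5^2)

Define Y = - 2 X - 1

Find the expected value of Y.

For Y = -2X - 1:
E[Y] = -2 * E[X] - 1
E[X] = 1.0 = 1
E[Y] = -2 * 1 - 1 = -3

-3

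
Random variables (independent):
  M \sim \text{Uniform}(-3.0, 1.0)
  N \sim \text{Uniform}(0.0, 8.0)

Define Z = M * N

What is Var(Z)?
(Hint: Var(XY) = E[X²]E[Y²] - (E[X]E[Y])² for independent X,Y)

Var(XY) = E[X²]E[Y²] - (E[X]E[Y])²
E[M] = -1, Var(M) = 1.3333333
E[N] = 4, Var(N) = 5.3333333
E[M²] = 1.3333333 + (-1)² = 2.3333333
E[N²] = 5.3333333 + 4² = 21.333333
Var(Z) = 2.3333333*21.333333 - (-1*4)²
= 49.777778 - 16 = 33.777778

33.777778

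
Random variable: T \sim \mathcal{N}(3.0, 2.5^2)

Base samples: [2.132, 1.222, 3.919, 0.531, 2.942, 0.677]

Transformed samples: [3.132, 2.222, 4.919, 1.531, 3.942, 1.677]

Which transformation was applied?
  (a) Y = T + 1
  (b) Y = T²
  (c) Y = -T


Checking option (a) Y = T + 1:
  T = 2.132 -> Y = 3.132 ✓
  T = 1.222 -> Y = 2.222 ✓
  T = 3.919 -> Y = 4.919 ✓
All samples match this transformation.

(a) T + 1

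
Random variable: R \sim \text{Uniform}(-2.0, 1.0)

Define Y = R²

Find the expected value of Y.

Using E[X²] = Var(X) + (E[X])²:
E[R] = -0.5
Var(R) = (1 + 2)^2/12 = 0.75
E[R²] = 0.75 + (-0.5)² = 0.75 + 0.25 = 1

1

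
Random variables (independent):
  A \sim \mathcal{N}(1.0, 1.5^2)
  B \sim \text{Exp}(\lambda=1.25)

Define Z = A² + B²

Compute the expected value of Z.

E[Z] = E[A²] + E[B²]
E[A²] = Var(A) + E[A]² = 2.25 + 1 = 3.25
E[B²] = Var(B) + E[B]² = 0.64 + 0.64 = 1.28
E[Z] = 3.25 + 1.28 = 4.53

4.53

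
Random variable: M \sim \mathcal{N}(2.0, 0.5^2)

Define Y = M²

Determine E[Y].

E[M²] = Var(M) + (E[M])² = 0.25 + 4 = 4.25

4.25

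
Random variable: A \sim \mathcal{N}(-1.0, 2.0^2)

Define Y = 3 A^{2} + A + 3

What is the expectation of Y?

E[Y] = 3*E[A²] + 1*E[A] + 3
E[A] = -1
E[A²] = Var(A) + (E[A])² = 4 + 1 = 5
E[Y] = 3*5 + 1*(-1) + 3 = 17

17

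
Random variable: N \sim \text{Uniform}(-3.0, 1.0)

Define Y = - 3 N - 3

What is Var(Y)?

For Y = aN + b: Var(Y) = a² * Var(N)
Var(N) = (1 + 3)^2/12 = 1.3333333
Var(Y) = (-3)² * 1.3333333 = 9 * 1.3333333 = 12

12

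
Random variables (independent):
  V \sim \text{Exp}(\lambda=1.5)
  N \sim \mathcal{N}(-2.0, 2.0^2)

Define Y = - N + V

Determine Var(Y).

For independent RVs: Var(aX + bY) = a²Var(X) + b²Var(Y)
Var(V) = 0.44444444
Var(N) = 4
Var(Y) = 1²*0.44444444 + (-1)²*4
= 1*0.44444444 + 1*4 = 4.4444444

4.4444444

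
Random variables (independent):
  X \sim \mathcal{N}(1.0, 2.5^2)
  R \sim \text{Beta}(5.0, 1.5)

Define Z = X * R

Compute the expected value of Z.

For independent RVs: E[XY] = E[X]*E[Y]
E[X] = 1
E[R] = 0.76923077
E[Z] = 1 * 0.76923077 = 0.76923077

0.76923077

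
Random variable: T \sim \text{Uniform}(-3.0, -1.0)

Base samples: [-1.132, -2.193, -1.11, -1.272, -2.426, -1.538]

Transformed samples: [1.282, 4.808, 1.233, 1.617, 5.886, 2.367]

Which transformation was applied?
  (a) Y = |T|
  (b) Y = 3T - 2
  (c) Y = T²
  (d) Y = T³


Checking option (c) Y = T²:
  T = -1.132 -> Y = 1.282 ✓
  T = -2.193 -> Y = 4.808 ✓
  T = -1.11 -> Y = 1.233 ✓
All samples match this transformation.

(c) T²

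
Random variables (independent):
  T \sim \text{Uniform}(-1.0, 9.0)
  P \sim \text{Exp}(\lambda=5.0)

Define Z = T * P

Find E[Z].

For independent RVs: E[XY] = E[X]*E[Y]
E[T] = 4
E[P] = 0.2
E[Z] = 4 * 0.2 = 0.8

0.8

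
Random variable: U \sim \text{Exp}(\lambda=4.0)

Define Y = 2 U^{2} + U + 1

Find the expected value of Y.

E[Y] = 2*E[U²] + 1*E[U] + 1
E[U] = 0.25
E[U²] = Var(U) + (E[U])² = 0.0625 + 0.0625 = 0.125
E[Y] = 2*0.125 + 1*0.25 + 1 = 1.5

1.5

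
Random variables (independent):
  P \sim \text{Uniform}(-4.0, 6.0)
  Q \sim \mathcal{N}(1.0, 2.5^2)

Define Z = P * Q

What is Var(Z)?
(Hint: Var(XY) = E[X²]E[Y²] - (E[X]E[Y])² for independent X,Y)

Var(XY) = E[X²]E[Y²] - (E[X]E[Y])²
E[P] = 1, Var(P) = 8.3333333
E[Q] = 1, Var(Q) = 6.25
E[P²] = 8.3333333 + 1² = 9.3333333
E[Q²] = 6.25 + 1² = 7.25
Var(Z) = 9.3333333*7.25 - (1*1)²
= 67.666667 - 1 = 66.666667

66.666667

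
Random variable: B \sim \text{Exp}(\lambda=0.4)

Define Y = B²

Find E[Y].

E[B²] = Var(B) + (E[B])² = 6.25 + 6.25 = 12.5

12.5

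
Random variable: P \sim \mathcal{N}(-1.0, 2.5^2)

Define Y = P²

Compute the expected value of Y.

Using E[X²] = Var(X) + (E[X])²:
E[P] = -1
Var(P) = 2.5^2 = 6.25
E[P²] = 6.25 + (-1)² = 6.25 + 1 = 7.25

7.25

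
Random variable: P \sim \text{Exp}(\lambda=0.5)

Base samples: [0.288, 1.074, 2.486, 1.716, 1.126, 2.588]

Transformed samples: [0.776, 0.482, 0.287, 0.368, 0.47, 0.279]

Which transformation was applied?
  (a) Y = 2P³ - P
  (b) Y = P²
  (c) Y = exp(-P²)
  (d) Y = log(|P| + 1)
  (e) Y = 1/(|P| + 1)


Checking option (e) Y = 1/(|P| + 1):
  P = 0.288 -> Y = 0.776 ✓
  P = 1.074 -> Y = 0.482 ✓
  P = 2.486 -> Y = 0.287 ✓
All samples match this transformation.

(e) 1/(|P| + 1)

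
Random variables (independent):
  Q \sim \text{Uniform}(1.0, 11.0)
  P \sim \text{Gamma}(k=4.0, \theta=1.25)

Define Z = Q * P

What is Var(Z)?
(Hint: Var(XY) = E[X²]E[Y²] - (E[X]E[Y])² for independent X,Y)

Var(XY) = E[X²]E[Y²] - (E[X]E[Y])²
E[Q] = 6, Var(Q) = 8.3333333
E[P] = 5, Var(P) = 6.25
E[Q²] = 8.3333333 + 6² = 44.333333
E[P²] = 6.25 + 5² = 31.25
Var(Z) = 44.333333*31.25 - (6*5)²
= 1385.4167 - 900 = 485.41667

485.41667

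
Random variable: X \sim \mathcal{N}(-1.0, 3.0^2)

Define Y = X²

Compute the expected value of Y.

E[X²] = Var(X) + (E[X])² = 9 + 1 = 10

10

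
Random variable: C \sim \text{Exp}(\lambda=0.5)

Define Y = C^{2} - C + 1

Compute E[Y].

E[Y] = 1*E[C²] - 1*E[C] + 1
E[C] = 2
E[C²] = Var(C) + (E[C])² = 4 + 4 = 8
E[Y] = 1*8 - 1*2 + 1 = 7

7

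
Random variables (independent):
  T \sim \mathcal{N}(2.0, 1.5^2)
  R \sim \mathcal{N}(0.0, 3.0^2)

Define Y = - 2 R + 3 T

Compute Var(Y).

For independent RVs: Var(aX + bY) = a²Var(X) + b²Var(Y)
Var(T) = 2.25
Var(R) = 9
Var(Y) = 3²*2.25 + (-2)²*9
= 9*2.25 + 4*9 = 56.25

56.25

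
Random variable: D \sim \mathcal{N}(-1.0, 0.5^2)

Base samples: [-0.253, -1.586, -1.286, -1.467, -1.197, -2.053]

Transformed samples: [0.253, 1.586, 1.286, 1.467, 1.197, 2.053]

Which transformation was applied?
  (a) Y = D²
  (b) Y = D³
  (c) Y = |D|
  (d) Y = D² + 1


Checking option (c) Y = |D|:
  D = -0.253 -> Y = 0.253 ✓
  D = -1.586 -> Y = 1.586 ✓
  D = -1.286 -> Y = 1.286 ✓
All samples match this transformation.

(c) |D|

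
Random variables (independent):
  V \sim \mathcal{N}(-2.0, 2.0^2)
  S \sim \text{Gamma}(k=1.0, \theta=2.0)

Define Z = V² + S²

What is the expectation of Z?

E[Z] = E[V²] + E[S²]
E[V²] = Var(V) + E[V]² = 4 + 4 = 8
E[S²] = Var(S) + E[S]² = 4 + 4 = 8
E[Z] = 8 + 8 = 16

16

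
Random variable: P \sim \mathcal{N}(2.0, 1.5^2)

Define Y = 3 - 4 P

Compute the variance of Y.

For Y = aP + b: Var(Y) = a² * Var(P)
Var(P) = 1.5^2 = 2.25
Var(Y) = (-4)² * 2.25 = 16 * 2.25 = 36

36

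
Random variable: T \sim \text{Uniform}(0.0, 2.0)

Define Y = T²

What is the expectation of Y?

E[T²] = Var(T) + (E[T])² = 0.33333333 + 1 = 1.3333333

1.3333333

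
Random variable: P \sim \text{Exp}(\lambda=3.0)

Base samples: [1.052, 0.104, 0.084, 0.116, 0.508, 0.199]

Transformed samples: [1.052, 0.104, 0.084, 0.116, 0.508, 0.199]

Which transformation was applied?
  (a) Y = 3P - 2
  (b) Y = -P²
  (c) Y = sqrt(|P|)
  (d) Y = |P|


Checking option (d) Y = |P|:
  P = 1.052 -> Y = 1.052 ✓
  P = 0.104 -> Y = 0.104 ✓
  P = 0.084 -> Y = 0.084 ✓
All samples match this transformation.

(d) |P|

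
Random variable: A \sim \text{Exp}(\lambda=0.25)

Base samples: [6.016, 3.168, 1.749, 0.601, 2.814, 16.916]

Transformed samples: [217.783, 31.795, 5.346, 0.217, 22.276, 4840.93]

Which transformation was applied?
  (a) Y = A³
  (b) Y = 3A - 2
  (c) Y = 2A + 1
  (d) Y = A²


Checking option (a) Y = A³:
  A = 6.016 -> Y = 217.783 ✓
  A = 3.168 -> Y = 31.795 ✓
  A = 1.749 -> Y = 5.346 ✓
All samples match this transformation.

(a) A³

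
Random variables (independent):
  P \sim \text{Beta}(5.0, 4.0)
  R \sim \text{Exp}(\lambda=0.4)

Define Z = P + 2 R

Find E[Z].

E[Z] = 1*E[P] + 2*E[R]
E[P] = 0.55555556
E[R] = 2.5
E[Z] = 1*0.55555556 + 2*2.5 = 5.5555556

5.5555556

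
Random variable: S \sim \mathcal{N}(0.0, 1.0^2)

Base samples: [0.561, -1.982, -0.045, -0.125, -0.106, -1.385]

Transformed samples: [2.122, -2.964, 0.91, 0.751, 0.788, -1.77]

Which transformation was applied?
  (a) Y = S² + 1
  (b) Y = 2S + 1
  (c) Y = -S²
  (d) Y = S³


Checking option (b) Y = 2S + 1:
  S = 0.561 -> Y = 2.122 ✓
  S = -1.982 -> Y = -2.964 ✓
  S = -0.045 -> Y = 0.91 ✓
All samples match this transformation.

(b) 2S + 1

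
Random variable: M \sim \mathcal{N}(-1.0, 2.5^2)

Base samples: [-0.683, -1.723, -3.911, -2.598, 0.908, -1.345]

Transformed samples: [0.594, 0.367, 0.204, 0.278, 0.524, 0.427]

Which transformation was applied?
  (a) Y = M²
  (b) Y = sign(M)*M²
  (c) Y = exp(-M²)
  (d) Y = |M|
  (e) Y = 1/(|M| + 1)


Checking option (e) Y = 1/(|M| + 1):
  M = -0.683 -> Y = 0.594 ✓
  M = -1.723 -> Y = 0.367 ✓
  M = -3.911 -> Y = 0.204 ✓
All samples match this transformation.

(e) 1/(|M| + 1)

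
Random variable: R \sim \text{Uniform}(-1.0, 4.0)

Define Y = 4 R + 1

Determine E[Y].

For Y = 4R + 1:
E[Y] = 4 * E[R] + 1
E[R] = (-1 + 4)/2 = 1.5
E[Y] = 4 * 1.5 + 1 = 7

7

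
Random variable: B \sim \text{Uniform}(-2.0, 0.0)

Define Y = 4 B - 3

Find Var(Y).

For Y = aB + b: Var(Y) = a² * Var(B)
Var(B) = (0 + 2)^2/12 = 0.33333333
Var(Y) = 4² * 0.33333333 = 16 * 0.33333333 = 5.3333333

5.3333333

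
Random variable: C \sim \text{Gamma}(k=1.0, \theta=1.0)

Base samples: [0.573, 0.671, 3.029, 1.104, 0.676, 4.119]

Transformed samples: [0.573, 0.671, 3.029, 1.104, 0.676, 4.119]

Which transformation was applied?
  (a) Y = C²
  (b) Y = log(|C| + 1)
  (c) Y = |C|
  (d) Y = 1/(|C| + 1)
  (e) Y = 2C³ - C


Checking option (c) Y = |C|:
  C = 0.573 -> Y = 0.573 ✓
  C = 0.671 -> Y = 0.671 ✓
  C = 3.029 -> Y = 3.029 ✓
All samples match this transformation.

(c) |C|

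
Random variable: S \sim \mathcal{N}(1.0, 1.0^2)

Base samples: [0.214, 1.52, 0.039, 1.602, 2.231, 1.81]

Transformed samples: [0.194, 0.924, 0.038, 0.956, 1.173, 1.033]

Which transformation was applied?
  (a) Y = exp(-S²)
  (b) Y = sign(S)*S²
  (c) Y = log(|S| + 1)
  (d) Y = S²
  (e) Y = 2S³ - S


Checking option (c) Y = log(|S| + 1):
  S = 0.214 -> Y = 0.194 ✓
  S = 1.52 -> Y = 0.924 ✓
  S = 0.039 -> Y = 0.038 ✓
All samples match this transformation.

(c) log(|S| + 1)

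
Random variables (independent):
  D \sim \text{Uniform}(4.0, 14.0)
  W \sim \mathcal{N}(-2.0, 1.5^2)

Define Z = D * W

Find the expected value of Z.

For independent RVs: E[XY] = E[X]*E[Y]
E[D] = 9
E[W] = -2
E[Z] = 9 * (-2) = -18

-18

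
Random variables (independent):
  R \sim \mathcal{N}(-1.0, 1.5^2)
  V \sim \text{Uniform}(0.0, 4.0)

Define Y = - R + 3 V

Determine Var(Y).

For independent RVs: Var(aX + bY) = a²Var(X) + b²Var(Y)
Var(R) = 2.25
Var(V) = 1.3333333
Var(Y) = (-1)²*2.25 + 3²*1.3333333
= 1*2.25 + 9*1.3333333 = 14.25

14.25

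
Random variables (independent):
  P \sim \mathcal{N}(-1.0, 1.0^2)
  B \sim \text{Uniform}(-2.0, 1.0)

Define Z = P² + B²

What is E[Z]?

E[Z] = E[P²] + E[B²]
E[P²] = Var(P) + E[P]² = 1 + 1 = 2
E[B²] = Var(B) + E[B]² = 0.75 + 0.25 = 1
E[Z] = 2 + 1 = 3

3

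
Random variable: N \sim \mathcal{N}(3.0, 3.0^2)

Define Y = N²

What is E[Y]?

Using E[X²] = Var(X) + (E[X])²:
E[N] = 3
Var(N) = 3.0^2 = 9
E[N²] = 9 + 3² = 9 + 9 = 18

18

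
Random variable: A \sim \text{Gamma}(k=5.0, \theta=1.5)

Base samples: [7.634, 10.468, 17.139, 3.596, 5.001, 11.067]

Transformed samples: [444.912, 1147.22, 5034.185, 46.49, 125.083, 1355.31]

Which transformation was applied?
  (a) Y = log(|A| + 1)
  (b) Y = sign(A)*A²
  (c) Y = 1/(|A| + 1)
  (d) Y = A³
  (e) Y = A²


Checking option (d) Y = A³:
  A = 7.634 -> Y = 444.912 ✓
  A = 10.468 -> Y = 1147.22 ✓
  A = 17.139 -> Y = 5034.185 ✓
All samples match this transformation.

(d) A³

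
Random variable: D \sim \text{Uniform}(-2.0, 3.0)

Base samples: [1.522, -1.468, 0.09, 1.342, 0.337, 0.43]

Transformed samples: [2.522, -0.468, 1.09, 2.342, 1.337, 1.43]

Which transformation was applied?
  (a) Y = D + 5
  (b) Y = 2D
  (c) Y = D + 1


Checking option (c) Y = D + 1:
  D = 1.522 -> Y = 2.522 ✓
  D = -1.468 -> Y = -0.468 ✓
  D = 0.09 -> Y = 1.09 ✓
All samples match this transformation.

(c) D + 1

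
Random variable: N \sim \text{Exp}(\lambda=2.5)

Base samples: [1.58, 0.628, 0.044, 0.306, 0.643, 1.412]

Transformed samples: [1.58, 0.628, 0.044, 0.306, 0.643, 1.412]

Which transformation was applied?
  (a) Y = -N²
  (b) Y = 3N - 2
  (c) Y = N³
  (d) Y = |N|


Checking option (d) Y = |N|:
  N = 1.58 -> Y = 1.58 ✓
  N = 0.628 -> Y = 0.628 ✓
  N = 0.044 -> Y = 0.044 ✓
All samples match this transformation.

(d) |N|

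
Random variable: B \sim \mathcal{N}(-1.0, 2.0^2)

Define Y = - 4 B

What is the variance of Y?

For Y = aB + b: Var(Y) = a² * Var(B)
Var(B) = 2.0^2 = 4
Var(Y) = (-4)² * 4 = 16 * 4 = 64

64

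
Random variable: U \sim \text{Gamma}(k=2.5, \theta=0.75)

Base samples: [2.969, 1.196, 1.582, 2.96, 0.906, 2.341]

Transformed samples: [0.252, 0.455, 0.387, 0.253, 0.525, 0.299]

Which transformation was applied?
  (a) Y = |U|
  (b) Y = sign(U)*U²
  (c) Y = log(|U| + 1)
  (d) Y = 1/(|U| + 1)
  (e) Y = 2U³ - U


Checking option (d) Y = 1/(|U| + 1):
  U = 2.969 -> Y = 0.252 ✓
  U = 1.196 -> Y = 0.455 ✓
  U = 1.582 -> Y = 0.387 ✓
All samples match this transformation.

(d) 1/(|U| + 1)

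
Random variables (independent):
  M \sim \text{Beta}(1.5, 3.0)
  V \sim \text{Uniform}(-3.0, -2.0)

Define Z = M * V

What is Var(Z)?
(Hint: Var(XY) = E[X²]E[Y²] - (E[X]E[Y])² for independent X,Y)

Var(XY) = E[X²]E[Y²] - (E[X]E[Y])²
E[M] = 0.33333333, Var(M) = 0.04040404
E[V] = -2.5, Var(V) = 0.083333333
E[M²] = 0.04040404 + 0.33333333² = 0.15151515
E[V²] = 0.083333333 + (-2.5)² = 6.3333333
Var(Z) = 0.15151515*6.3333333 - (0.33333333*(-2.5))²
= 0.95959596 - 0.69444444 = 0.26515152

0.26515152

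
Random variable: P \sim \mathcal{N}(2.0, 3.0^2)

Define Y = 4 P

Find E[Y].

For Y = 4P:
E[Y] = 4 * E[P]
E[P] = 2.0 = 2
E[Y] = 4 * 2 = 8

8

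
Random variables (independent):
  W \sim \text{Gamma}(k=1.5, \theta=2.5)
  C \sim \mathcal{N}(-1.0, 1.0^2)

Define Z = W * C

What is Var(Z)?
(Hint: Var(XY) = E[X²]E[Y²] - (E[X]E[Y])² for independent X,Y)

Var(XY) = E[X²]E[Y²] - (E[X]E[Y])²
E[W] = 3.75, Var(W) = 9.375
E[C] = -1, Var(C) = 1
E[W²] = 9.375 + 3.75² = 23.4375
E[C²] = 1 + (-1)² = 2
Var(Z) = 23.4375*2 - (3.75*(-1))²
= 46.875 - 14.0625 = 32.8125

32.8125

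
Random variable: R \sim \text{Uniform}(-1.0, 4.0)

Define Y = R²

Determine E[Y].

E[R²] = Var(R) + (E[R])² = 2.0833333 + 2.25 = 4.3333333

4.3333333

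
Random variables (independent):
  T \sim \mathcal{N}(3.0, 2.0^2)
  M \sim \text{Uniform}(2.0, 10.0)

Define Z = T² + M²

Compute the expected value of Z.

E[Z] = E[T²] + E[M²]
E[T²] = Var(T) + E[T]² = 4 + 9 = 13
E[M²] = Var(M) + E[M]² = 5.3333333 + 36 = 41.333333
E[Z] = 13 + 41.333333 = 54.333333

54.333333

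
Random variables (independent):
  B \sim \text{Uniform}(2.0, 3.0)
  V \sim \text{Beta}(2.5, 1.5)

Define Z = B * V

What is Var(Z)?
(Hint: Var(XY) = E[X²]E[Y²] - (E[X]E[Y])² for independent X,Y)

Var(XY) = E[X²]E[Y²] - (E[X]E[Y])²
E[B] = 2.5, Var(B) = 0.083333333
E[V] = 0.625, Var(V) = 0.046875
E[B²] = 0.083333333 + 2.5² = 6.3333333
E[V²] = 0.046875 + 0.625² = 0.4375
Var(Z) = 6.3333333*0.4375 - (2.5*0.625)²
= 2.7708333 - 2.4414062 = 0.32942708

0.32942708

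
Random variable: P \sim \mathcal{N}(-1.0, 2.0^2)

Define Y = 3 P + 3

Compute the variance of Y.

For Y = aP + b: Var(Y) = a² * Var(P)
Var(P) = 2.0^2 = 4
Var(Y) = 3² * 4 = 9 * 4 = 36

36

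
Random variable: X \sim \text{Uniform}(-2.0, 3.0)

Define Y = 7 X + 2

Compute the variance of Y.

For Y = aX + b: Var(Y) = a² * Var(X)
Var(X) = (3 + 2)^2/12 = 2.0833333
Var(Y) = 7² * 2.0833333 = 49 * 2.0833333 = 102.08333

102.08333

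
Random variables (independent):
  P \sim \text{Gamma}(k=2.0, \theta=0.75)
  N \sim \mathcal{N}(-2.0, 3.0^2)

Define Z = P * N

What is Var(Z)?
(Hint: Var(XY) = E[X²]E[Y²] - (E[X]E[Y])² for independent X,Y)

Var(XY) = E[X²]E[Y²] - (E[X]E[Y])²
E[P] = 1.5, Var(P) = 1.125
E[N] = -2, Var(N) = 9
E[P²] = 1.125 + 1.5² = 3.375
E[N²] = 9 + (-2)² = 13
Var(Z) = 3.375*13 - (1.5*(-2))²
= 43.875 - 9 = 34.875

34.875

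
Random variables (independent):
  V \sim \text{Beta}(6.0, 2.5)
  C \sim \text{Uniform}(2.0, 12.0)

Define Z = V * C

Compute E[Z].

For independent RVs: E[XY] = E[X]*E[Y]
E[V] = 0.70588235
E[C] = 7
E[Z] = 0.70588235 * 7 = 4.9411765

4.9411765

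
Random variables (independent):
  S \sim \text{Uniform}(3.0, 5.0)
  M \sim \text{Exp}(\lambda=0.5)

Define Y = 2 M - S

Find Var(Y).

For independent RVs: Var(aX + bY) = a²Var(X) + b²Var(Y)
Var(S) = 0.33333333
Var(M) = 4
Var(Y) = (-1)²*0.33333333 + 2²*4
= 1*0.33333333 + 4*4 = 16.333333

16.333333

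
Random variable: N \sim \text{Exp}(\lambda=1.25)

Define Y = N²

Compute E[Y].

E[N²] = Var(N) + (E[N])² = 0.64 + 0.64 = 1.28

1.28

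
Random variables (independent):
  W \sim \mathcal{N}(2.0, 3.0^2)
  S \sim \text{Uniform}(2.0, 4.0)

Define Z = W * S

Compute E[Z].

For independent RVs: E[XY] = E[X]*E[Y]
E[W] = 2
E[S] = 3
E[Z] = 2 * 3 = 6

6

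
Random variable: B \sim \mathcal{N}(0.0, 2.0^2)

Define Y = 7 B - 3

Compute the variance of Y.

For Y = aB + b: Var(Y) = a² * Var(B)
Var(B) = 2.0^2 = 4
Var(Y) = 7² * 4 = 49 * 4 = 196

196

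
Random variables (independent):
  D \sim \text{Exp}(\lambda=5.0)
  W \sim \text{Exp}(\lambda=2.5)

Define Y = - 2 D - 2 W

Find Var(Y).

For independent RVs: Var(aX + bY) = a²Var(X) + b²Var(Y)
Var(D) = 0.04
Var(W) = 0.16
Var(Y) = (-2)²*0.04 + (-2)²*0.16
= 4*0.04 + 4*0.16 = 0.8

0.8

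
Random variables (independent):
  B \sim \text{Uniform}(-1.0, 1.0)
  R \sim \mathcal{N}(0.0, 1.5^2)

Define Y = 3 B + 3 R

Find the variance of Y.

For independent RVs: Var(aX + bY) = a²Var(X) + b²Var(Y)
Var(B) = 0.33333333
Var(R) = 2.25
Var(Y) = 3²*0.33333333 + 3²*2.25
= 9*0.33333333 + 9*2.25 = 23.25

23.25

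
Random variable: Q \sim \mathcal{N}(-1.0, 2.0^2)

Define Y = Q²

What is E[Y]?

Using E[X²] = Var(X) + (E[X])²:
E[Q] = -1
Var(Q) = 2.0^2 = 4
E[Q²] = 4 + (-1)² = 4 + 1 = 5

5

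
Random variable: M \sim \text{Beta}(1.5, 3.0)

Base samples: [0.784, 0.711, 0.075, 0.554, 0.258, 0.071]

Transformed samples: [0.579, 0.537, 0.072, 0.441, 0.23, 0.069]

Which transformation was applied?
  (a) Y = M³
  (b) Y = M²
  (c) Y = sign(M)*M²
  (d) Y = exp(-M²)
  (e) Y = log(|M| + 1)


Checking option (e) Y = log(|M| + 1):
  M = 0.784 -> Y = 0.579 ✓
  M = 0.711 -> Y = 0.537 ✓
  M = 0.075 -> Y = 0.072 ✓
All samples match this transformation.

(e) log(|M| + 1)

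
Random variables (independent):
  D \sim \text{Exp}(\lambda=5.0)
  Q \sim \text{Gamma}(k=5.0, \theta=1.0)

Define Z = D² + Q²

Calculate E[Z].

E[Z] = E[D²] + E[Q²]
E[D²] = Var(D) + E[D]² = 0.04 + 0.04 = 0.08
E[Q²] = Var(Q) + E[Q]² = 5 + 25 = 30
E[Z] = 0.08 + 30 = 30.08

30.08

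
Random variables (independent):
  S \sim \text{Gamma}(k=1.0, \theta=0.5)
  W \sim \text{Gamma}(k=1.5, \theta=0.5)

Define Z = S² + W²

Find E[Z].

E[Z] = E[S²] + E[W²]
E[S²] = Var(S) + E[S]² = 0.25 + 0.25 = 0.5
E[W²] = Var(W) + E[W]² = 0.375 + 0.5625 = 0.9375
E[Z] = 0.5 + 0.9375 = 1.4375

1.4375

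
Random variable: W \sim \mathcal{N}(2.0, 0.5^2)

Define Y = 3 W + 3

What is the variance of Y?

For Y = aW + b: Var(Y) = a² * Var(W)
Var(W) = 0.5^2 = 0.25
Var(Y) = 3² * 0.25 = 9 * 0.25 = 2.25

2.25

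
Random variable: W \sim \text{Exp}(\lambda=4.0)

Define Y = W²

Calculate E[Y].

E[W²] = Var(W) + (E[W])² = 0.0625 + 0.0625 = 0.125

0.125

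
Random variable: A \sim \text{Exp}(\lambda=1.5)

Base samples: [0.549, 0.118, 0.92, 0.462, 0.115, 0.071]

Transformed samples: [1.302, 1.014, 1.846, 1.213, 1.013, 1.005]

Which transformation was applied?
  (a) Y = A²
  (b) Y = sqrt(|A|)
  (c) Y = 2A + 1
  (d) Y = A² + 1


Checking option (d) Y = A² + 1:
  A = 0.549 -> Y = 1.302 ✓
  A = 0.118 -> Y = 1.014 ✓
  A = 0.92 -> Y = 1.846 ✓
All samples match this transformation.

(d) A² + 1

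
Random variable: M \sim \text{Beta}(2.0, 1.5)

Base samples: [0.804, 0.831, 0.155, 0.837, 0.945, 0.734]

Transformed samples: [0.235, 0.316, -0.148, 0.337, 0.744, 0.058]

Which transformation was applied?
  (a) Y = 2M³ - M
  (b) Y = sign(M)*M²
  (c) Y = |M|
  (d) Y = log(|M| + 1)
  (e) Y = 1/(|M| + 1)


Checking option (a) Y = 2M³ - M:
  M = 0.804 -> Y = 0.235 ✓
  M = 0.831 -> Y = 0.316 ✓
  M = 0.155 -> Y = -0.148 ✓
All samples match this transformation.

(a) 2M³ - M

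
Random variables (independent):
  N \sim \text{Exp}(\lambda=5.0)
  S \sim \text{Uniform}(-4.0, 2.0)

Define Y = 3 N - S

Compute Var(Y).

For independent RVs: Var(aX + bY) = a²Var(X) + b²Var(Y)
Var(N) = 0.04
Var(S) = 3
Var(Y) = 3²*0.04 + (-1)²*3
= 9*0.04 + 1*3 = 3.36

3.36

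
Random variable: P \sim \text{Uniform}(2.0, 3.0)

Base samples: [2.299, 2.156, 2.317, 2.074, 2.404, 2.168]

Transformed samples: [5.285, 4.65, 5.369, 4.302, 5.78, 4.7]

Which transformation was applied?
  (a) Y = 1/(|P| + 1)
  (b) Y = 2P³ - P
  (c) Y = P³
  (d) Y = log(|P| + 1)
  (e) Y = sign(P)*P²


Checking option (e) Y = sign(P)*P²:
  P = 2.299 -> Y = 5.285 ✓
  P = 2.156 -> Y = 4.65 ✓
  P = 2.317 -> Y = 5.369 ✓
All samples match this transformation.

(e) sign(P)*P²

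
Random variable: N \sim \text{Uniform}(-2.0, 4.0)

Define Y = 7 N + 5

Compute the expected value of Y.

For Y = 7N + 5:
E[Y] = 7 * E[N] + 5
E[N] = (-2 + 4)/2 = 1
E[Y] = 7 * 1 + 5 = 12

12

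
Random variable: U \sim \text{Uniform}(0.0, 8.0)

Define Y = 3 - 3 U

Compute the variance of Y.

For Y = aU + b: Var(Y) = a² * Var(U)
Var(U) = (8 - 0)^2/12 = 5.3333333
Var(Y) = (-3)² * 5.3333333 = 9 * 5.3333333 = 48

48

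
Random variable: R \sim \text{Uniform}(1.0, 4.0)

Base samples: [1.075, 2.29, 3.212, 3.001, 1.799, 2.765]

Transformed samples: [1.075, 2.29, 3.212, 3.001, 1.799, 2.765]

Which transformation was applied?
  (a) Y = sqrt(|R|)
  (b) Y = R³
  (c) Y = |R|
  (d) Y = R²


Checking option (c) Y = |R|:
  R = 1.075 -> Y = 1.075 ✓
  R = 2.29 -> Y = 2.29 ✓
  R = 3.212 -> Y = 3.212 ✓
All samples match this transformation.

(c) |R|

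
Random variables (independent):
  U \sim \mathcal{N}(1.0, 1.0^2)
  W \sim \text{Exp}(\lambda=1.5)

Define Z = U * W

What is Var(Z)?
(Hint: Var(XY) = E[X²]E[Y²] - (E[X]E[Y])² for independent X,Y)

Var(XY) = E[X²]E[Y²] - (E[X]E[Y])²
E[U] = 1, Var(U) = 1
E[W] = 0.66666667, Var(W) = 0.44444444
E[U²] = 1 + 1² = 2
E[W²] = 0.44444444 + 0.66666667² = 0.88888889
Var(Z) = 2*0.88888889 - (1*0.66666667)²
= 1.7777778 - 0.44444444 = 1.3333333

1.3333333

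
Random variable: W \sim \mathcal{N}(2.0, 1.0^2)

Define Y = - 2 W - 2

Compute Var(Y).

For Y = aW + b: Var(Y) = a² * Var(W)
Var(W) = 1.0^2 = 1
Var(Y) = (-2)² * 1 = 4 * 1 = 4

4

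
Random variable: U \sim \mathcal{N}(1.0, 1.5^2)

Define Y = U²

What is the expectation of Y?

E[U²] = Var(U) + (E[U])² = 2.25 + 1 = 3.25

3.25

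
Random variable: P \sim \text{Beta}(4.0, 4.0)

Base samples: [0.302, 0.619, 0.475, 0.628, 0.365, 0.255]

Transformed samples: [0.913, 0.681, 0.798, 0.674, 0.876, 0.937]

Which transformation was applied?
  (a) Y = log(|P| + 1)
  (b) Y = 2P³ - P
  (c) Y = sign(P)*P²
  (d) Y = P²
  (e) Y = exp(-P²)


Checking option (e) Y = exp(-P²):
  P = 0.302 -> Y = 0.913 ✓
  P = 0.619 -> Y = 0.681 ✓
  P = 0.475 -> Y = 0.798 ✓
All samples match this transformation.

(e) exp(-P²)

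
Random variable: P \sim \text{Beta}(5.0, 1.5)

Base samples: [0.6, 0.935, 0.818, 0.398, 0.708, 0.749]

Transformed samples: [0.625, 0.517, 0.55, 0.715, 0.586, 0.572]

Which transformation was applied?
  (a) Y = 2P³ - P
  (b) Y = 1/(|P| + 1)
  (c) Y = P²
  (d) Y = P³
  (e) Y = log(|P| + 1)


Checking option (b) Y = 1/(|P| + 1):
  P = 0.6 -> Y = 0.625 ✓
  P = 0.935 -> Y = 0.517 ✓
  P = 0.818 -> Y = 0.55 ✓
All samples match this transformation.

(b) 1/(|P| + 1)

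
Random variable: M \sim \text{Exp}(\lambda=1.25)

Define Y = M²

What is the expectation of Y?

E[M²] = Var(M) + (E[M])² = 0.64 + 0.64 = 1.28

1.28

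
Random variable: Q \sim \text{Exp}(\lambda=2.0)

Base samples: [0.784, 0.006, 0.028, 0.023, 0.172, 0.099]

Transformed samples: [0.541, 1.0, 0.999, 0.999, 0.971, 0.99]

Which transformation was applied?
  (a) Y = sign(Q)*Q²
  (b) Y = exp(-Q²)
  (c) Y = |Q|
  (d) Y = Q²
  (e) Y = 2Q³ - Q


Checking option (b) Y = exp(-Q²):
  Q = 0.784 -> Y = 0.541 ✓
  Q = 0.006 -> Y = 1.0 ✓
  Q = 0.028 -> Y = 0.999 ✓
All samples match this transformation.

(b) exp(-Q²)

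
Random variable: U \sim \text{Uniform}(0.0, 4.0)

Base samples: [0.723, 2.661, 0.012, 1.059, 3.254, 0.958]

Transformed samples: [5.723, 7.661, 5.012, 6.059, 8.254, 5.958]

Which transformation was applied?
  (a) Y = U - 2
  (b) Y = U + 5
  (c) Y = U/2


Checking option (b) Y = U + 5:
  U = 0.723 -> Y = 5.723 ✓
  U = 2.661 -> Y = 7.661 ✓
  U = 0.012 -> Y = 5.012 ✓
All samples match this transformation.

(b) U + 5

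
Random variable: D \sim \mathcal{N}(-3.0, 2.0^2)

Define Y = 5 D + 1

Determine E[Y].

For Y = 5D + 1:
E[Y] = 5 * E[D] + 1
E[D] = -3.0 = -3
E[Y] = 5 * (-3) + 1 = -14

-14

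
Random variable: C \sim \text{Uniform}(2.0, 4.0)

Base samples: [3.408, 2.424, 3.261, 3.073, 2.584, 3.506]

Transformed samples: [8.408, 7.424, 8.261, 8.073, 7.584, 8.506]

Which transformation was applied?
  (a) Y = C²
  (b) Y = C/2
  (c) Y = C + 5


Checking option (c) Y = C + 5:
  C = 3.408 -> Y = 8.408 ✓
  C = 2.424 -> Y = 7.424 ✓
  C = 3.261 -> Y = 8.261 ✓
All samples match this transformation.

(c) C + 5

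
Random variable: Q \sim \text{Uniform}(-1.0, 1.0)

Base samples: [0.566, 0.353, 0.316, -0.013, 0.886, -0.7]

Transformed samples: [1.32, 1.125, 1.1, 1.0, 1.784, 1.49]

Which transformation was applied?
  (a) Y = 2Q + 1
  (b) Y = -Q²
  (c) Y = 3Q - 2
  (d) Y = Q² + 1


Checking option (d) Y = Q² + 1:
  Q = 0.566 -> Y = 1.32 ✓
  Q = 0.353 -> Y = 1.125 ✓
  Q = 0.316 -> Y = 1.1 ✓
All samples match this transformation.

(d) Q² + 1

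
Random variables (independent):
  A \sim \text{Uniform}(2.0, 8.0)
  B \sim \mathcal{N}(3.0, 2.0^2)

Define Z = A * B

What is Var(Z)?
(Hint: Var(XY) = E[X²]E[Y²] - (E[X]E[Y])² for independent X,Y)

Var(XY) = E[X²]E[Y²] - (E[X]E[Y])²
E[A] = 5, Var(A) = 3
E[B] = 3, Var(B) = 4
E[A²] = 3 + 5² = 28
E[B²] = 4 + 3² = 13
Var(Z) = 28*13 - (5*3)²
= 364 - 225 = 139

139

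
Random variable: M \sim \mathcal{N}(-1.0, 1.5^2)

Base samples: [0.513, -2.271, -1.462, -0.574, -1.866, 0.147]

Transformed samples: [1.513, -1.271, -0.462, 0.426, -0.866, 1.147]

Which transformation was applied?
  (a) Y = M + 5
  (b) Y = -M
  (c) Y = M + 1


Checking option (c) Y = M + 1:
  M = 0.513 -> Y = 1.513 ✓
  M = -2.271 -> Y = -1.271 ✓
  M = -1.462 -> Y = -0.462 ✓
All samples match this transformation.

(c) M + 1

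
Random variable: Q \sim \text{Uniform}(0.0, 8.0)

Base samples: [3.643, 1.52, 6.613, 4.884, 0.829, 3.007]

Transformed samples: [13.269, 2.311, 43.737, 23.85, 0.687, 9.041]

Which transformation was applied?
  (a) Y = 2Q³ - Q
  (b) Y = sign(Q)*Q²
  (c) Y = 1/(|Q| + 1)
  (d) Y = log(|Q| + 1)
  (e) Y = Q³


Checking option (b) Y = sign(Q)*Q²:
  Q = 3.643 -> Y = 13.269 ✓
  Q = 1.52 -> Y = 2.311 ✓
  Q = 6.613 -> Y = 43.737 ✓
All samples match this transformation.

(b) sign(Q)*Q²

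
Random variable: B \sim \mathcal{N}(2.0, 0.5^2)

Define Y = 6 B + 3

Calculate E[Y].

For Y = 6B + 3:
E[Y] = 6 * E[B] + 3
E[B] = 2.0 = 2
E[Y] = 6 * 2 + 3 = 15

15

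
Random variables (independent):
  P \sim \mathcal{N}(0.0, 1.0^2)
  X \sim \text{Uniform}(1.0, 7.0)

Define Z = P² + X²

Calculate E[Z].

E[Z] = E[P²] + E[X²]
E[P²] = Var(P) + E[P]² = 1 + 0 = 1
E[X²] = Var(X) + E[X]² = 3 + 16 = 19
E[Z] = 1 + 19 = 20

20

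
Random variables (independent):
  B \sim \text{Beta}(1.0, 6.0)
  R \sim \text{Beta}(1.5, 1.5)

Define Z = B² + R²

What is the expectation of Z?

E[Z] = E[B²] + E[R²]
E[B²] = Var(B) + E[B]² = 0.015306122 + 0.020408163 = 0.035714286
E[R²] = Var(R) + E[R]² = 0.0625 + 0.25 = 0.3125
E[Z] = 0.035714286 + 0.3125 = 0.34821429

0.34821429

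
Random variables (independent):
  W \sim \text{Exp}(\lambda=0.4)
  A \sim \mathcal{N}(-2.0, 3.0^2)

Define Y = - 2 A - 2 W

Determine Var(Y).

For independent RVs: Var(aX + bY) = a²Var(X) + b²Var(Y)
Var(W) = 6.25
Var(A) = 9
Var(Y) = (-2)²*6.25 + (-2)²*9
= 4*6.25 + 4*9 = 61

61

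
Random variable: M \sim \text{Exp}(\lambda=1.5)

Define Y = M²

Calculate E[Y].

Using E[X²] = Var(X) + (E[X])²:
E[M] = 0.66666667
Var(M) = 1/1.5^2 = 0.44444444
E[M²] = 0.44444444 + 0.66666667² = 0.44444444 + 0.44444444 = 0.88888889

0.88888889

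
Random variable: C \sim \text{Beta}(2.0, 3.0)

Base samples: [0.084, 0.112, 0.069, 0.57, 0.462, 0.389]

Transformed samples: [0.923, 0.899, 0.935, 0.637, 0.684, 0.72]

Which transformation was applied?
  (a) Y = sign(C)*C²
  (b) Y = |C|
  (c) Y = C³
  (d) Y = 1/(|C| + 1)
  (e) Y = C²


Checking option (d) Y = 1/(|C| + 1):
  C = 0.084 -> Y = 0.923 ✓
  C = 0.112 -> Y = 0.899 ✓
  C = 0.069 -> Y = 0.935 ✓
All samples match this transformation.

(d) 1/(|C| + 1)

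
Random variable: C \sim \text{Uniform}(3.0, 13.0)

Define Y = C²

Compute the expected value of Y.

Using E[X²] = Var(X) + (E[X])²:
E[C] = 8
Var(C) = (13 - 3)^2/12 = 8.3333333
E[C²] = 8.3333333 + 8² = 8.3333333 + 64 = 72.333333

72.333333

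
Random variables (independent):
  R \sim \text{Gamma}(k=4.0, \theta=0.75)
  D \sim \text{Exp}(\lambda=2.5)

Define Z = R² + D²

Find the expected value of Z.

E[Z] = E[R²] + E[D²]
E[R²] = Var(R) + E[R]² = 2.25 + 9 = 11.25
E[D²] = Var(D) + E[D]² = 0.16 + 0.16 = 0.32
E[Z] = 11.25 + 0.32 = 11.57

11.57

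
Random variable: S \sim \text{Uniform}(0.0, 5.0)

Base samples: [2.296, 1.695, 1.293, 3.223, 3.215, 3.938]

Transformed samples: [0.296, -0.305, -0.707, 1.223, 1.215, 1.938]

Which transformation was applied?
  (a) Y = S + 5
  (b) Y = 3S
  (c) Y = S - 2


Checking option (c) Y = S - 2:
  S = 2.296 -> Y = 0.296 ✓
  S = 1.695 -> Y = -0.305 ✓
  S = 1.293 -> Y = -0.707 ✓
All samples match this transformation.

(c) S - 2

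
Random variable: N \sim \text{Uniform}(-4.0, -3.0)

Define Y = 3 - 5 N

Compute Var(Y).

For Y = aN + b: Var(Y) = a² * Var(N)
Var(N) = (-3 + 4)^2/12 = 0.083333333
Var(Y) = (-5)² * 0.083333333 = 25 * 0.083333333 = 2.0833333

2.0833333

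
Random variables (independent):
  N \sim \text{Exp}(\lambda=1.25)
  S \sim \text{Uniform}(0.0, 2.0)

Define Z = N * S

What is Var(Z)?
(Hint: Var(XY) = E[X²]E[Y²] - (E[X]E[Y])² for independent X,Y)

Var(XY) = E[X²]E[Y²] - (E[X]E[Y])²
E[N] = 0.8, Var(N) = 0.64
E[S] = 1, Var(S) = 0.33333333
E[N²] = 0.64 + 0.8² = 1.28
E[S²] = 0.33333333 + 1² = 1.3333333
Var(Z) = 1.28*1.3333333 - (0.8*1)²
= 1.7066667 - 0.64 = 1.0666667

1.0666667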